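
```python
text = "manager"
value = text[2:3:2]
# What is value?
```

text has length 7. The slice text[2:3:2] selects indices [2] (2->'n'), giving 'n'.

'n'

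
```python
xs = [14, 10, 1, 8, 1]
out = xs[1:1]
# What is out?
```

xs has length 5. The slice xs[1:1] resolves to an empty index range, so the result is [].

[]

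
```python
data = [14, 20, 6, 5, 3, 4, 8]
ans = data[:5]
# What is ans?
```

data has length 7. The slice data[:5] selects indices [0, 1, 2, 3, 4] (0->14, 1->20, 2->6, 3->5, 4->3), giving [14, 20, 6, 5, 3].

[14, 20, 6, 5, 3]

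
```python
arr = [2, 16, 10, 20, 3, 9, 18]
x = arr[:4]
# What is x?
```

arr has length 7. The slice arr[:4] selects indices [0, 1, 2, 3] (0->2, 1->16, 2->10, 3->20), giving [2, 16, 10, 20].

[2, 16, 10, 20]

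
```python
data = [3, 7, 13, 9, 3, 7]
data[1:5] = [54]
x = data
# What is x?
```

data starts as [3, 7, 13, 9, 3, 7] (length 6). The slice data[1:5] covers indices [1, 2, 3, 4] with values [7, 13, 9, 3]. Replacing that slice with [54] (different length) produces [3, 54, 7].

[3, 54, 7]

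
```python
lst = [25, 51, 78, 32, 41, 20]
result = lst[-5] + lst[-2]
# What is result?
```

lst has length 6. Negative index -5 maps to positive index 6 + (-5) = 1. lst[1] = 51.
lst has length 6. Negative index -2 maps to positive index 6 + (-2) = 4. lst[4] = 41.
Sum: 51 + 41 = 92.

92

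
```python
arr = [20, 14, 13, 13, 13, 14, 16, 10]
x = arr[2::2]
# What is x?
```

arr has length 8. The slice arr[2::2] selects indices [2, 4, 6] (2->13, 4->13, 6->16), giving [13, 13, 16].

[13, 13, 16]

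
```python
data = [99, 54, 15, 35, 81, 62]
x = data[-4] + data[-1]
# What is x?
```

data has length 6. Negative index -4 maps to positive index 6 + (-4) = 2. data[2] = 15.
data has length 6. Negative index -1 maps to positive index 6 + (-1) = 5. data[5] = 62.
Sum: 15 + 62 = 77.

77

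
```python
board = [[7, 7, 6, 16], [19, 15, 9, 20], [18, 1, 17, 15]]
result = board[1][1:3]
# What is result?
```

board[1] = [19, 15, 9, 20]. board[1] has length 4. The slice board[1][1:3] selects indices [1, 2] (1->15, 2->9), giving [15, 9].

[15, 9]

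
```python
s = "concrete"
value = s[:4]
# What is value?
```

s has length 8. The slice s[:4] selects indices [0, 1, 2, 3] (0->'c', 1->'o', 2->'n', 3->'c'), giving 'conc'.

'conc'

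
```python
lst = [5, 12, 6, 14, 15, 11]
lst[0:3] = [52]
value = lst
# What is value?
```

lst starts as [5, 12, 6, 14, 15, 11] (length 6). The slice lst[0:3] covers indices [0, 1, 2] with values [5, 12, 6]. Replacing that slice with [52] (different length) produces [52, 14, 15, 11].

[52, 14, 15, 11]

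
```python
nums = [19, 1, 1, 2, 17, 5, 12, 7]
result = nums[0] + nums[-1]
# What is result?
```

nums has length 8. nums[0] = 19.
nums has length 8. Negative index -1 maps to positive index 8 + (-1) = 7. nums[7] = 7.
Sum: 19 + 7 = 26.

26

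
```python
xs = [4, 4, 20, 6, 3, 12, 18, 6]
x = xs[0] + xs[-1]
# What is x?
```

xs has length 8. xs[0] = 4.
xs has length 8. Negative index -1 maps to positive index 8 + (-1) = 7. xs[7] = 6.
Sum: 4 + 6 = 10.

10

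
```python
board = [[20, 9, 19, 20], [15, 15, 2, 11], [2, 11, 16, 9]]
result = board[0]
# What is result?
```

board has 3 rows. Row 0 is [20, 9, 19, 20].

[20, 9, 19, 20]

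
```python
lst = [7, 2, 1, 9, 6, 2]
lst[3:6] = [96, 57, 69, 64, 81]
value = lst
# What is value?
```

lst starts as [7, 2, 1, 9, 6, 2] (length 6). The slice lst[3:6] covers indices [3, 4, 5] with values [9, 6, 2]. Replacing that slice with [96, 57, 69, 64, 81] (different length) produces [7, 2, 1, 96, 57, 69, 64, 81].

[7, 2, 1, 96, 57, 69, 64, 81]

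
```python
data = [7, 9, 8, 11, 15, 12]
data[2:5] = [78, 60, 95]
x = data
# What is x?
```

data starts as [7, 9, 8, 11, 15, 12] (length 6). The slice data[2:5] covers indices [2, 3, 4] with values [8, 11, 15]. Replacing that slice with [78, 60, 95] (same length) produces [7, 9, 78, 60, 95, 12].

[7, 9, 78, 60, 95, 12]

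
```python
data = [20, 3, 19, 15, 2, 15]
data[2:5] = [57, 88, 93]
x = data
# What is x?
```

data starts as [20, 3, 19, 15, 2, 15] (length 6). The slice data[2:5] covers indices [2, 3, 4] with values [19, 15, 2]. Replacing that slice with [57, 88, 93] (same length) produces [20, 3, 57, 88, 93, 15].

[20, 3, 57, 88, 93, 15]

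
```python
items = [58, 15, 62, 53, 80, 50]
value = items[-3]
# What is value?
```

items has length 6. Negative index -3 maps to positive index 6 + (-3) = 3. items[3] = 53.

53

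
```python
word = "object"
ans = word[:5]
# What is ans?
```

word has length 6. The slice word[:5] selects indices [0, 1, 2, 3, 4] (0->'o', 1->'b', 2->'j', 3->'e', 4->'c'), giving 'objec'.

'objec'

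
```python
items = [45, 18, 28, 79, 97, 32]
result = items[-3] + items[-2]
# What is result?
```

items has length 6. Negative index -3 maps to positive index 6 + (-3) = 3. items[3] = 79.
items has length 6. Negative index -2 maps to positive index 6 + (-2) = 4. items[4] = 97.
Sum: 79 + 97 = 176.

176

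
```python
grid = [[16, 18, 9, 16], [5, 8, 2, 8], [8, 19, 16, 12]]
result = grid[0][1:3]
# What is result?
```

grid[0] = [16, 18, 9, 16]. grid[0] has length 4. The slice grid[0][1:3] selects indices [1, 2] (1->18, 2->9), giving [18, 9].

[18, 9]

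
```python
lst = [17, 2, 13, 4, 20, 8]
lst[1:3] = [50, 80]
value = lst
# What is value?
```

lst starts as [17, 2, 13, 4, 20, 8] (length 6). The slice lst[1:3] covers indices [1, 2] with values [2, 13]. Replacing that slice with [50, 80] (same length) produces [17, 50, 80, 4, 20, 8].

[17, 50, 80, 4, 20, 8]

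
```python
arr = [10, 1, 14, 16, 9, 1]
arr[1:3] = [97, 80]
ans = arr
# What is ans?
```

arr starts as [10, 1, 14, 16, 9, 1] (length 6). The slice arr[1:3] covers indices [1, 2] with values [1, 14]. Replacing that slice with [97, 80] (same length) produces [10, 97, 80, 16, 9, 1].

[10, 97, 80, 16, 9, 1]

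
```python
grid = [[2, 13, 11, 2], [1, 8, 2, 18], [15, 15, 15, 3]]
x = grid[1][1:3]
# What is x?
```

grid[1] = [1, 8, 2, 18]. grid[1] has length 4. The slice grid[1][1:3] selects indices [1, 2] (1->8, 2->2), giving [8, 2].

[8, 2]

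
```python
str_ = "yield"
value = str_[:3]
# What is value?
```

str_ has length 5. The slice str_[:3] selects indices [0, 1, 2] (0->'y', 1->'i', 2->'e'), giving 'yie'.

'yie'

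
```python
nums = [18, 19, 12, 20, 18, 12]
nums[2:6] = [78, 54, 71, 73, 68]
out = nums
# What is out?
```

nums starts as [18, 19, 12, 20, 18, 12] (length 6). The slice nums[2:6] covers indices [2, 3, 4, 5] with values [12, 20, 18, 12]. Replacing that slice with [78, 54, 71, 73, 68] (different length) produces [18, 19, 78, 54, 71, 73, 68].

[18, 19, 78, 54, 71, 73, 68]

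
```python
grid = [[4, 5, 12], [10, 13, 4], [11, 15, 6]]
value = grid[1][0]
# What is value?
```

grid[1] = [10, 13, 4]. Taking column 0 of that row yields 10.

10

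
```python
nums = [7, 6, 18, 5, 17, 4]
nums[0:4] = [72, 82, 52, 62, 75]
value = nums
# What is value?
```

nums starts as [7, 6, 18, 5, 17, 4] (length 6). The slice nums[0:4] covers indices [0, 1, 2, 3] with values [7, 6, 18, 5]. Replacing that slice with [72, 82, 52, 62, 75] (different length) produces [72, 82, 52, 62, 75, 17, 4].

[72, 82, 52, 62, 75, 17, 4]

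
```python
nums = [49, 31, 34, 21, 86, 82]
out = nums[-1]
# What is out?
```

nums has length 6. Negative index -1 maps to positive index 6 + (-1) = 5. nums[5] = 82.

82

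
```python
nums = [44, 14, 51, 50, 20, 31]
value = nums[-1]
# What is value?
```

nums has length 6. Negative index -1 maps to positive index 6 + (-1) = 5. nums[5] = 31.

31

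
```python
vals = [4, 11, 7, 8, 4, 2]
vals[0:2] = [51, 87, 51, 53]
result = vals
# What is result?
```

vals starts as [4, 11, 7, 8, 4, 2] (length 6). The slice vals[0:2] covers indices [0, 1] with values [4, 11]. Replacing that slice with [51, 87, 51, 53] (different length) produces [51, 87, 51, 53, 7, 8, 4, 2].

[51, 87, 51, 53, 7, 8, 4, 2]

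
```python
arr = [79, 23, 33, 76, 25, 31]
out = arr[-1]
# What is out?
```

arr has length 6. Negative index -1 maps to positive index 6 + (-1) = 5. arr[5] = 31.

31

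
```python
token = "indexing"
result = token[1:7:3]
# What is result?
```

token has length 8. The slice token[1:7:3] selects indices [1, 4] (1->'n', 4->'x'), giving 'nx'.

'nx'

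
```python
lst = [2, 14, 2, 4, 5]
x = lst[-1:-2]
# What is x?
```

lst has length 5. The slice lst[-1:-2] resolves to an empty index range, so the result is [].

[]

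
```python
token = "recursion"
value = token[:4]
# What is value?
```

token has length 9. The slice token[:4] selects indices [0, 1, 2, 3] (0->'r', 1->'e', 2->'c', 3->'u'), giving 'recu'.

'recu'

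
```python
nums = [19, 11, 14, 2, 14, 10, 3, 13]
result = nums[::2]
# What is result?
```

nums has length 8. The slice nums[::2] selects indices [0, 2, 4, 6] (0->19, 2->14, 4->14, 6->3), giving [19, 14, 14, 3].

[19, 14, 14, 3]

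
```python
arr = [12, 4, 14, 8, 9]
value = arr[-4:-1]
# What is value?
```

arr has length 5. The slice arr[-4:-1] selects indices [1, 2, 3] (1->4, 2->14, 3->8), giving [4, 14, 8].

[4, 14, 8]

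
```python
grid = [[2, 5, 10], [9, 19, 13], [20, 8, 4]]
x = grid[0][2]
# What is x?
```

grid[0] = [2, 5, 10]. Taking column 2 of that row yields 10.

10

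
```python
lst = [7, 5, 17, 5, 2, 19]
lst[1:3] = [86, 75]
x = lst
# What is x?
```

lst starts as [7, 5, 17, 5, 2, 19] (length 6). The slice lst[1:3] covers indices [1, 2] with values [5, 17]. Replacing that slice with [86, 75] (same length) produces [7, 86, 75, 5, 2, 19].

[7, 86, 75, 5, 2, 19]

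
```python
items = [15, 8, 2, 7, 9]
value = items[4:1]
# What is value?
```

items has length 5. The slice items[4:1] resolves to an empty index range, so the result is [].

[]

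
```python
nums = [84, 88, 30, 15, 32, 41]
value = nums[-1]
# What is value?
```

nums has length 6. Negative index -1 maps to positive index 6 + (-1) = 5. nums[5] = 41.

41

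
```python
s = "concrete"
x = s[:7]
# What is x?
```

s has length 8. The slice s[:7] selects indices [0, 1, 2, 3, 4, 5, 6] (0->'c', 1->'o', 2->'n', 3->'c', 4->'r', 5->'e', 6->'t'), giving 'concret'.

'concret'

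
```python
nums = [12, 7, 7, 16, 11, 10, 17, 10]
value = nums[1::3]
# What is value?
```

nums has length 8. The slice nums[1::3] selects indices [1, 4, 7] (1->7, 4->11, 7->10), giving [7, 11, 10].

[7, 11, 10]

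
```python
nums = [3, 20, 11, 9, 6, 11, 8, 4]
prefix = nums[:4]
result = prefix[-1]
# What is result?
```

nums has length 8. The slice nums[:4] selects indices [0, 1, 2, 3] (0->3, 1->20, 2->11, 3->9), giving [3, 20, 11, 9]. So prefix = [3, 20, 11, 9]. Then prefix[-1] = 9.

9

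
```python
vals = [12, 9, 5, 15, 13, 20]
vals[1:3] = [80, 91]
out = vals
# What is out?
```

vals starts as [12, 9, 5, 15, 13, 20] (length 6). The slice vals[1:3] covers indices [1, 2] with values [9, 5]. Replacing that slice with [80, 91] (same length) produces [12, 80, 91, 15, 13, 20].

[12, 80, 91, 15, 13, 20]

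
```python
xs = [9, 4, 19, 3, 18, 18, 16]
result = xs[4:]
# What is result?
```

xs has length 7. The slice xs[4:] selects indices [4, 5, 6] (4->18, 5->18, 6->16), giving [18, 18, 16].

[18, 18, 16]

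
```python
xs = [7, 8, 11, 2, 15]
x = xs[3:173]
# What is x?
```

xs has length 5. The slice xs[3:173] selects indices [3, 4] (3->2, 4->15), giving [2, 15].

[2, 15]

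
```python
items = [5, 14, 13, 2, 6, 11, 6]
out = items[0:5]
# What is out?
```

items has length 7. The slice items[0:5] selects indices [0, 1, 2, 3, 4] (0->5, 1->14, 2->13, 3->2, 4->6), giving [5, 14, 13, 2, 6].

[5, 14, 13, 2, 6]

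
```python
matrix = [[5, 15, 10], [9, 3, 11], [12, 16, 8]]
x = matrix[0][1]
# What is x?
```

matrix[0] = [5, 15, 10]. Taking column 1 of that row yields 15.

15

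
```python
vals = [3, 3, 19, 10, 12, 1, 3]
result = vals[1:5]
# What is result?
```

vals has length 7. The slice vals[1:5] selects indices [1, 2, 3, 4] (1->3, 2->19, 3->10, 4->12), giving [3, 19, 10, 12].

[3, 19, 10, 12]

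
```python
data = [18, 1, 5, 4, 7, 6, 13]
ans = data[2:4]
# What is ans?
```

data has length 7. The slice data[2:4] selects indices [2, 3] (2->5, 3->4), giving [5, 4].

[5, 4]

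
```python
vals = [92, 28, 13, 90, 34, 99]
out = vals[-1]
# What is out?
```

vals has length 6. Negative index -1 maps to positive index 6 + (-1) = 5. vals[5] = 99.

99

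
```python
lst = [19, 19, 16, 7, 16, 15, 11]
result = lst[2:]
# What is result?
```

lst has length 7. The slice lst[2:] selects indices [2, 3, 4, 5, 6] (2->16, 3->7, 4->16, 5->15, 6->11), giving [16, 7, 16, 15, 11].

[16, 7, 16, 15, 11]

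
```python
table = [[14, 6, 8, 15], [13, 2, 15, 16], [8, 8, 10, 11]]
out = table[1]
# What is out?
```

table has 3 rows. Row 1 is [13, 2, 15, 16].

[13, 2, 15, 16]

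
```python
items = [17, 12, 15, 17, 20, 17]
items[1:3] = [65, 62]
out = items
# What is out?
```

items starts as [17, 12, 15, 17, 20, 17] (length 6). The slice items[1:3] covers indices [1, 2] with values [12, 15]. Replacing that slice with [65, 62] (same length) produces [17, 65, 62, 17, 20, 17].

[17, 65, 62, 17, 20, 17]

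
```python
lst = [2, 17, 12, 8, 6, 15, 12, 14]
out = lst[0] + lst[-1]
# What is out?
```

lst has length 8. lst[0] = 2.
lst has length 8. Negative index -1 maps to positive index 8 + (-1) = 7. lst[7] = 14.
Sum: 2 + 14 = 16.

16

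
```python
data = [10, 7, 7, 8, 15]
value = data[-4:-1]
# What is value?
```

data has length 5. The slice data[-4:-1] selects indices [1, 2, 3] (1->7, 2->7, 3->8), giving [7, 7, 8].

[7, 7, 8]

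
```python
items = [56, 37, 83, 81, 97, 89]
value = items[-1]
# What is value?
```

items has length 6. Negative index -1 maps to positive index 6 + (-1) = 5. items[5] = 89.

89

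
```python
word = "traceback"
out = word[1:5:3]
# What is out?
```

word has length 9. The slice word[1:5:3] selects indices [1, 4] (1->'r', 4->'e'), giving 're'.

're'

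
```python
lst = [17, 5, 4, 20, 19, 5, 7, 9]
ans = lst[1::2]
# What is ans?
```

lst has length 8. The slice lst[1::2] selects indices [1, 3, 5, 7] (1->5, 3->20, 5->5, 7->9), giving [5, 20, 5, 9].

[5, 20, 5, 9]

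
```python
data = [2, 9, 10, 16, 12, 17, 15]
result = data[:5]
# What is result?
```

data has length 7. The slice data[:5] selects indices [0, 1, 2, 3, 4] (0->2, 1->9, 2->10, 3->16, 4->12), giving [2, 9, 10, 16, 12].

[2, 9, 10, 16, 12]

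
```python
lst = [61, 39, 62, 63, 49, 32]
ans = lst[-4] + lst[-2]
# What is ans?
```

lst has length 6. Negative index -4 maps to positive index 6 + (-4) = 2. lst[2] = 62.
lst has length 6. Negative index -2 maps to positive index 6 + (-2) = 4. lst[4] = 49.
Sum: 62 + 49 = 111.

111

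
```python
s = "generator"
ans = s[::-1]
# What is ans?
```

s has length 9. The slice s[::-1] selects indices [8, 7, 6, 5, 4, 3, 2, 1, 0] (8->'r', 7->'o', 6->'t', 5->'a', 4->'r', 3->'e', 2->'n', 1->'e', 0->'g'), giving 'rotareneg'.

'rotareneg'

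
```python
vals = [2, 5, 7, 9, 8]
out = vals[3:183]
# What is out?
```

vals has length 5. The slice vals[3:183] selects indices [3, 4] (3->9, 4->8), giving [9, 8].

[9, 8]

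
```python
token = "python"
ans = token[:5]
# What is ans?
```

token has length 6. The slice token[:5] selects indices [0, 1, 2, 3, 4] (0->'p', 1->'y', 2->'t', 3->'h', 4->'o'), giving 'pytho'.

'pytho'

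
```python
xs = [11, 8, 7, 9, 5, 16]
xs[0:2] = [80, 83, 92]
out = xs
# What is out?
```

xs starts as [11, 8, 7, 9, 5, 16] (length 6). The slice xs[0:2] covers indices [0, 1] with values [11, 8]. Replacing that slice with [80, 83, 92] (different length) produces [80, 83, 92, 7, 9, 5, 16].

[80, 83, 92, 7, 9, 5, 16]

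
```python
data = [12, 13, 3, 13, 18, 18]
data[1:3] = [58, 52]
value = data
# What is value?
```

data starts as [12, 13, 3, 13, 18, 18] (length 6). The slice data[1:3] covers indices [1, 2] with values [13, 3]. Replacing that slice with [58, 52] (same length) produces [12, 58, 52, 13, 18, 18].

[12, 58, 52, 13, 18, 18]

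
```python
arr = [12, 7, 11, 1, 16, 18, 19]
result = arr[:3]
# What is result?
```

arr has length 7. The slice arr[:3] selects indices [0, 1, 2] (0->12, 1->7, 2->11), giving [12, 7, 11].

[12, 7, 11]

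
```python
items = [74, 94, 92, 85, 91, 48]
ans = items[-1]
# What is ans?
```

items has length 6. Negative index -1 maps to positive index 6 + (-1) = 5. items[5] = 48.

48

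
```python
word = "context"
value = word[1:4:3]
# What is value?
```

word has length 7. The slice word[1:4:3] selects indices [1] (1->'o'), giving 'o'.

'o'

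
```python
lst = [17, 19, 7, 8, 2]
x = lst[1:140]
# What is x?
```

lst has length 5. The slice lst[1:140] selects indices [1, 2, 3, 4] (1->19, 2->7, 3->8, 4->2), giving [19, 7, 8, 2].

[19, 7, 8, 2]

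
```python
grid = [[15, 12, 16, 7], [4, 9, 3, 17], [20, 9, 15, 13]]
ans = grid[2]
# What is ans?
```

grid has 3 rows. Row 2 is [20, 9, 15, 13].

[20, 9, 15, 13]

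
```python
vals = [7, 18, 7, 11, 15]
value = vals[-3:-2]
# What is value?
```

vals has length 5. The slice vals[-3:-2] selects indices [2] (2->7), giving [7].

[7]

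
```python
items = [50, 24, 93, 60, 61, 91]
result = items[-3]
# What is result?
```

items has length 6. Negative index -3 maps to positive index 6 + (-3) = 3. items[3] = 60.

60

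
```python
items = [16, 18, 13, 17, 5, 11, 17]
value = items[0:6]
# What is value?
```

items has length 7. The slice items[0:6] selects indices [0, 1, 2, 3, 4, 5] (0->16, 1->18, 2->13, 3->17, 4->5, 5->11), giving [16, 18, 13, 17, 5, 11].

[16, 18, 13, 17, 5, 11]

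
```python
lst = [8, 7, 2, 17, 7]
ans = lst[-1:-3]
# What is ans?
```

lst has length 5. The slice lst[-1:-3] resolves to an empty index range, so the result is [].

[]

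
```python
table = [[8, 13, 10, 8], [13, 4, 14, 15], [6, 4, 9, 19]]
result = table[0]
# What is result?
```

table has 3 rows. Row 0 is [8, 13, 10, 8].

[8, 13, 10, 8]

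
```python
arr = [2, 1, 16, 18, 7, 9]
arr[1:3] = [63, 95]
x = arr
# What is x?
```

arr starts as [2, 1, 16, 18, 7, 9] (length 6). The slice arr[1:3] covers indices [1, 2] with values [1, 16]. Replacing that slice with [63, 95] (same length) produces [2, 63, 95, 18, 7, 9].

[2, 63, 95, 18, 7, 9]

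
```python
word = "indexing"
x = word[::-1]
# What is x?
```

word has length 8. The slice word[::-1] selects indices [7, 6, 5, 4, 3, 2, 1, 0] (7->'g', 6->'n', 5->'i', 4->'x', 3->'e', 2->'d', 1->'n', 0->'i'), giving 'gnixedni'.

'gnixedni'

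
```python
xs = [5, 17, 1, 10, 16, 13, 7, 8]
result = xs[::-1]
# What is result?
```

xs has length 8. The slice xs[::-1] selects indices [7, 6, 5, 4, 3, 2, 1, 0] (7->8, 6->7, 5->13, 4->16, 3->10, 2->1, 1->17, 0->5), giving [8, 7, 13, 16, 10, 1, 17, 5].

[8, 7, 13, 16, 10, 1, 17, 5]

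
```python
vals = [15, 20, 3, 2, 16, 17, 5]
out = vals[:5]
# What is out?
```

vals has length 7. The slice vals[:5] selects indices [0, 1, 2, 3, 4] (0->15, 1->20, 2->3, 3->2, 4->16), giving [15, 20, 3, 2, 16].

[15, 20, 3, 2, 16]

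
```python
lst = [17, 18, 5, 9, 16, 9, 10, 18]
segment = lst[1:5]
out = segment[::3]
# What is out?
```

lst has length 8. The slice lst[1:5] selects indices [1, 2, 3, 4] (1->18, 2->5, 3->9, 4->16), giving [18, 5, 9, 16]. So segment = [18, 5, 9, 16]. segment has length 4. The slice segment[::3] selects indices [0, 3] (0->18, 3->16), giving [18, 16].

[18, 16]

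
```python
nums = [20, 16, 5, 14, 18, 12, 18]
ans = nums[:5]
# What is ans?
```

nums has length 7. The slice nums[:5] selects indices [0, 1, 2, 3, 4] (0->20, 1->16, 2->5, 3->14, 4->18), giving [20, 16, 5, 14, 18].

[20, 16, 5, 14, 18]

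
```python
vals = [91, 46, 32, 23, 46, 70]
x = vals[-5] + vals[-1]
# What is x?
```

vals has length 6. Negative index -5 maps to positive index 6 + (-5) = 1. vals[1] = 46.
vals has length 6. Negative index -1 maps to positive index 6 + (-1) = 5. vals[5] = 70.
Sum: 46 + 70 = 116.

116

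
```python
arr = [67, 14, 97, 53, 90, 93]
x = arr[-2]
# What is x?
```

arr has length 6. Negative index -2 maps to positive index 6 + (-2) = 4. arr[4] = 90.

90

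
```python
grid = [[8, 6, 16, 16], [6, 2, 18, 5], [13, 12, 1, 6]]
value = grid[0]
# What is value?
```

grid has 3 rows. Row 0 is [8, 6, 16, 16].

[8, 6, 16, 16]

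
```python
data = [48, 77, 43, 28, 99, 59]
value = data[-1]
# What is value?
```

data has length 6. Negative index -1 maps to positive index 6 + (-1) = 5. data[5] = 59.

59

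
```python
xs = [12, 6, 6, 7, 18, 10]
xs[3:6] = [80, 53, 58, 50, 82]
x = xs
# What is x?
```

xs starts as [12, 6, 6, 7, 18, 10] (length 6). The slice xs[3:6] covers indices [3, 4, 5] with values [7, 18, 10]. Replacing that slice with [80, 53, 58, 50, 82] (different length) produces [12, 6, 6, 80, 53, 58, 50, 82].

[12, 6, 6, 80, 53, 58, 50, 82]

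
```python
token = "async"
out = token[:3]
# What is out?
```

token has length 5. The slice token[:3] selects indices [0, 1, 2] (0->'a', 1->'s', 2->'y'), giving 'asy'.

'asy'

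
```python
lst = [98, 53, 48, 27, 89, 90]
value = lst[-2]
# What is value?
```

lst has length 6. Negative index -2 maps to positive index 6 + (-2) = 4. lst[4] = 89.

89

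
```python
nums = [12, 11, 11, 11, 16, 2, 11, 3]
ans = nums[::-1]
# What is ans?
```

nums has length 8. The slice nums[::-1] selects indices [7, 6, 5, 4, 3, 2, 1, 0] (7->3, 6->11, 5->2, 4->16, 3->11, 2->11, 1->11, 0->12), giving [3, 11, 2, 16, 11, 11, 11, 12].

[3, 11, 2, 16, 11, 11, 11, 12]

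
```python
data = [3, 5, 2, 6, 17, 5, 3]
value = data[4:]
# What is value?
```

data has length 7. The slice data[4:] selects indices [4, 5, 6] (4->17, 5->5, 6->3), giving [17, 5, 3].

[17, 5, 3]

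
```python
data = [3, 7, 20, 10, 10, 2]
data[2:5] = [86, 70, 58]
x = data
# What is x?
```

data starts as [3, 7, 20, 10, 10, 2] (length 6). The slice data[2:5] covers indices [2, 3, 4] with values [20, 10, 10]. Replacing that slice with [86, 70, 58] (same length) produces [3, 7, 86, 70, 58, 2].

[3, 7, 86, 70, 58, 2]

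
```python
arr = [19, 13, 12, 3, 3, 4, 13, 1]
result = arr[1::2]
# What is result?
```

arr has length 8. The slice arr[1::2] selects indices [1, 3, 5, 7] (1->13, 3->3, 5->4, 7->1), giving [13, 3, 4, 1].

[13, 3, 4, 1]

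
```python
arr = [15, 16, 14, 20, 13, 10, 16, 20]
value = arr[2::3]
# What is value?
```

arr has length 8. The slice arr[2::3] selects indices [2, 5] (2->14, 5->10), giving [14, 10].

[14, 10]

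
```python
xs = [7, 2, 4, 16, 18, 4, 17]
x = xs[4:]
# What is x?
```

xs has length 7. The slice xs[4:] selects indices [4, 5, 6] (4->18, 5->4, 6->17), giving [18, 4, 17].

[18, 4, 17]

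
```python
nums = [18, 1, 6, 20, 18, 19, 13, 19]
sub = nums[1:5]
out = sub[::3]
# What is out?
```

nums has length 8. The slice nums[1:5] selects indices [1, 2, 3, 4] (1->1, 2->6, 3->20, 4->18), giving [1, 6, 20, 18]. So sub = [1, 6, 20, 18]. sub has length 4. The slice sub[::3] selects indices [0, 3] (0->1, 3->18), giving [1, 18].

[1, 18]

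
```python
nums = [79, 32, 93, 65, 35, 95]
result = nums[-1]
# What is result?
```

nums has length 6. Negative index -1 maps to positive index 6 + (-1) = 5. nums[5] = 95.

95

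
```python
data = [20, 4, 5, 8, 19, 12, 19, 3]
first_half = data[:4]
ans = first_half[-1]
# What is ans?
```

data has length 8. The slice data[:4] selects indices [0, 1, 2, 3] (0->20, 1->4, 2->5, 3->8), giving [20, 4, 5, 8]. So first_half = [20, 4, 5, 8]. Then first_half[-1] = 8.

8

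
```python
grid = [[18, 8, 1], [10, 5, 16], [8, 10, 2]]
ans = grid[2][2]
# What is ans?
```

grid[2] = [8, 10, 2]. Taking column 2 of that row yields 2.

2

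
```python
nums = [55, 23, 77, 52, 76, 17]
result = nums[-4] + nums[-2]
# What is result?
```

nums has length 6. Negative index -4 maps to positive index 6 + (-4) = 2. nums[2] = 77.
nums has length 6. Negative index -2 maps to positive index 6 + (-2) = 4. nums[4] = 76.
Sum: 77 + 76 = 153.

153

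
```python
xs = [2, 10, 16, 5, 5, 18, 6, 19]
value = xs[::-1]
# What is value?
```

xs has length 8. The slice xs[::-1] selects indices [7, 6, 5, 4, 3, 2, 1, 0] (7->19, 6->6, 5->18, 4->5, 3->5, 2->16, 1->10, 0->2), giving [19, 6, 18, 5, 5, 16, 10, 2].

[19, 6, 18, 5, 5, 16, 10, 2]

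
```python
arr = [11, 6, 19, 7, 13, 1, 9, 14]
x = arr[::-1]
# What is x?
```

arr has length 8. The slice arr[::-1] selects indices [7, 6, 5, 4, 3, 2, 1, 0] (7->14, 6->9, 5->1, 4->13, 3->7, 2->19, 1->6, 0->11), giving [14, 9, 1, 13, 7, 19, 6, 11].

[14, 9, 1, 13, 7, 19, 6, 11]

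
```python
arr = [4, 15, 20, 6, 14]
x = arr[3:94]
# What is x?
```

arr has length 5. The slice arr[3:94] selects indices [3, 4] (3->6, 4->14), giving [6, 14].

[6, 14]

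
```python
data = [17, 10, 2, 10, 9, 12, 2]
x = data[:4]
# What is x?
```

data has length 7. The slice data[:4] selects indices [0, 1, 2, 3] (0->17, 1->10, 2->2, 3->10), giving [17, 10, 2, 10].

[17, 10, 2, 10]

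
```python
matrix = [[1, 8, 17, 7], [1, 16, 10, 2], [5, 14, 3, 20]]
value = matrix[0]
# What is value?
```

matrix has 3 rows. Row 0 is [1, 8, 17, 7].

[1, 8, 17, 7]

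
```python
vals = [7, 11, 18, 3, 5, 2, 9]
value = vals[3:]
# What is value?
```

vals has length 7. The slice vals[3:] selects indices [3, 4, 5, 6] (3->3, 4->5, 5->2, 6->9), giving [3, 5, 2, 9].

[3, 5, 2, 9]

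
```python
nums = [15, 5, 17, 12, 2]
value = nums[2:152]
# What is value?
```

nums has length 5. The slice nums[2:152] selects indices [2, 3, 4] (2->17, 3->12, 4->2), giving [17, 12, 2].

[17, 12, 2]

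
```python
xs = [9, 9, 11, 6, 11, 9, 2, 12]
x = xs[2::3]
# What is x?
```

xs has length 8. The slice xs[2::3] selects indices [2, 5] (2->11, 5->9), giving [11, 9].

[11, 9]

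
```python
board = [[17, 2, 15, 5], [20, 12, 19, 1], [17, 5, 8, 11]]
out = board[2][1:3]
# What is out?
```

board[2] = [17, 5, 8, 11]. board[2] has length 4. The slice board[2][1:3] selects indices [1, 2] (1->5, 2->8), giving [5, 8].

[5, 8]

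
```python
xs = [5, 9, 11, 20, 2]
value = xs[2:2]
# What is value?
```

xs has length 5. The slice xs[2:2] resolves to an empty index range, so the result is [].

[]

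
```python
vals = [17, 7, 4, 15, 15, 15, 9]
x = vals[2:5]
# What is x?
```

vals has length 7. The slice vals[2:5] selects indices [2, 3, 4] (2->4, 3->15, 4->15), giving [4, 15, 15].

[4, 15, 15]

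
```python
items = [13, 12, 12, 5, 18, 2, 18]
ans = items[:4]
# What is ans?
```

items has length 7. The slice items[:4] selects indices [0, 1, 2, 3] (0->13, 1->12, 2->12, 3->5), giving [13, 12, 12, 5].

[13, 12, 12, 5]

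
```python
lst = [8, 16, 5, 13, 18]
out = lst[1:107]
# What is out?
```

lst has length 5. The slice lst[1:107] selects indices [1, 2, 3, 4] (1->16, 2->5, 3->13, 4->18), giving [16, 5, 13, 18].

[16, 5, 13, 18]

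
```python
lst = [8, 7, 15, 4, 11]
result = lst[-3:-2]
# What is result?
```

lst has length 5. The slice lst[-3:-2] selects indices [2] (2->15), giving [15].

[15]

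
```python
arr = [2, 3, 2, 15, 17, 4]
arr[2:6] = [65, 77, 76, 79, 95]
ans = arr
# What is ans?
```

arr starts as [2, 3, 2, 15, 17, 4] (length 6). The slice arr[2:6] covers indices [2, 3, 4, 5] with values [2, 15, 17, 4]. Replacing that slice with [65, 77, 76, 79, 95] (different length) produces [2, 3, 65, 77, 76, 79, 95].

[2, 3, 65, 77, 76, 79, 95]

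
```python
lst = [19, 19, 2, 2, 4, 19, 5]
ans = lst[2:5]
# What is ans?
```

lst has length 7. The slice lst[2:5] selects indices [2, 3, 4] (2->2, 3->2, 4->4), giving [2, 2, 4].

[2, 2, 4]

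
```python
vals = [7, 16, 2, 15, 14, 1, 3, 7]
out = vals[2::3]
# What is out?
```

vals has length 8. The slice vals[2::3] selects indices [2, 5] (2->2, 5->1), giving [2, 1].

[2, 1]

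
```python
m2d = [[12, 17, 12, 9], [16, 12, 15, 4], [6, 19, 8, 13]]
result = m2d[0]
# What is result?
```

m2d has 3 rows. Row 0 is [12, 17, 12, 9].

[12, 17, 12, 9]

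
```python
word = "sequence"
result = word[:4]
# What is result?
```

word has length 8. The slice word[:4] selects indices [0, 1, 2, 3] (0->'s', 1->'e', 2->'q', 3->'u'), giving 'sequ'.

'sequ'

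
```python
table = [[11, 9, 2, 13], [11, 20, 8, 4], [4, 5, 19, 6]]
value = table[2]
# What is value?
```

table has 3 rows. Row 2 is [4, 5, 19, 6].

[4, 5, 19, 6]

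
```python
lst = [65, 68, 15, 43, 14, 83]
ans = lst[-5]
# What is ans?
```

lst has length 6. Negative index -5 maps to positive index 6 + (-5) = 1. lst[1] = 68.

68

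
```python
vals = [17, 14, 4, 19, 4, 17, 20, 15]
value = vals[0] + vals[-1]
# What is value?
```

vals has length 8. vals[0] = 17.
vals has length 8. Negative index -1 maps to positive index 8 + (-1) = 7. vals[7] = 15.
Sum: 17 + 15 = 32.

32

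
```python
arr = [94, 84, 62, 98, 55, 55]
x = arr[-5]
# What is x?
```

arr has length 6. Negative index -5 maps to positive index 6 + (-5) = 1. arr[1] = 84.

84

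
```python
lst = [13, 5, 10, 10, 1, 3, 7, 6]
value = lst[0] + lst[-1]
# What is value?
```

lst has length 8. lst[0] = 13.
lst has length 8. Negative index -1 maps to positive index 8 + (-1) = 7. lst[7] = 6.
Sum: 13 + 6 = 19.

19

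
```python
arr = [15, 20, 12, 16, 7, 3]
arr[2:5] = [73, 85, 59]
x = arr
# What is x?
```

arr starts as [15, 20, 12, 16, 7, 3] (length 6). The slice arr[2:5] covers indices [2, 3, 4] with values [12, 16, 7]. Replacing that slice with [73, 85, 59] (same length) produces [15, 20, 73, 85, 59, 3].

[15, 20, 73, 85, 59, 3]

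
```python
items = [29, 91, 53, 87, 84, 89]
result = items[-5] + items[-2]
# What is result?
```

items has length 6. Negative index -5 maps to positive index 6 + (-5) = 1. items[1] = 91.
items has length 6. Negative index -2 maps to positive index 6 + (-2) = 4. items[4] = 84.
Sum: 91 + 84 = 175.

175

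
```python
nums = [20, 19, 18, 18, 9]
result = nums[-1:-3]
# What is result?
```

nums has length 5. The slice nums[-1:-3] resolves to an empty index range, so the result is [].

[]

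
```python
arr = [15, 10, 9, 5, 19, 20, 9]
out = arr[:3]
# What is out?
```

arr has length 7. The slice arr[:3] selects indices [0, 1, 2] (0->15, 1->10, 2->9), giving [15, 10, 9].

[15, 10, 9]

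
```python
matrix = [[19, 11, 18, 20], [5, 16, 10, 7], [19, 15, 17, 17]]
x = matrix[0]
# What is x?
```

matrix has 3 rows. Row 0 is [19, 11, 18, 20].

[19, 11, 18, 20]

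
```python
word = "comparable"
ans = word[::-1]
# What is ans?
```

word has length 10. The slice word[::-1] selects indices [9, 8, 7, 6, 5, 4, 3, 2, 1, 0] (9->'e', 8->'l', 7->'b', 6->'a', 5->'r', 4->'a', 3->'p', 2->'m', 1->'o', 0->'c'), giving 'elbarapmoc'.

'elbarapmoc'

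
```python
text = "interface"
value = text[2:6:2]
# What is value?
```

text has length 9. The slice text[2:6:2] selects indices [2, 4] (2->'t', 4->'r'), giving 'tr'.

'tr'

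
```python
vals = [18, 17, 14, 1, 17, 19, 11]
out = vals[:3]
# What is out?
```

vals has length 7. The slice vals[:3] selects indices [0, 1, 2] (0->18, 1->17, 2->14), giving [18, 17, 14].

[18, 17, 14]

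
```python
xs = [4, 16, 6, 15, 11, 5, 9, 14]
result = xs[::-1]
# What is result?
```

xs has length 8. The slice xs[::-1] selects indices [7, 6, 5, 4, 3, 2, 1, 0] (7->14, 6->9, 5->5, 4->11, 3->15, 2->6, 1->16, 0->4), giving [14, 9, 5, 11, 15, 6, 16, 4].

[14, 9, 5, 11, 15, 6, 16, 4]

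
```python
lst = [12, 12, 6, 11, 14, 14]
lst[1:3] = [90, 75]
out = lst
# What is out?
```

lst starts as [12, 12, 6, 11, 14, 14] (length 6). The slice lst[1:3] covers indices [1, 2] with values [12, 6]. Replacing that slice with [90, 75] (same length) produces [12, 90, 75, 11, 14, 14].

[12, 90, 75, 11, 14, 14]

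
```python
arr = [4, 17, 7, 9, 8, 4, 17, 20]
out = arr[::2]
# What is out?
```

arr has length 8. The slice arr[::2] selects indices [0, 2, 4, 6] (0->4, 2->7, 4->8, 6->17), giving [4, 7, 8, 17].

[4, 7, 8, 17]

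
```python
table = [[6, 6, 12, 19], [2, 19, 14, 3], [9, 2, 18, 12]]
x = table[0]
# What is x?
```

table has 3 rows. Row 0 is [6, 6, 12, 19].

[6, 6, 12, 19]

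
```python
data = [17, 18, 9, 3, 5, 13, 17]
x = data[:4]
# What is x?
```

data has length 7. The slice data[:4] selects indices [0, 1, 2, 3] (0->17, 1->18, 2->9, 3->3), giving [17, 18, 9, 3].

[17, 18, 9, 3]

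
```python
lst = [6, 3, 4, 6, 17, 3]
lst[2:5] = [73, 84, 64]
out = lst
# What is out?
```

lst starts as [6, 3, 4, 6, 17, 3] (length 6). The slice lst[2:5] covers indices [2, 3, 4] with values [4, 6, 17]. Replacing that slice with [73, 84, 64] (same length) produces [6, 3, 73, 84, 64, 3].

[6, 3, 73, 84, 64, 3]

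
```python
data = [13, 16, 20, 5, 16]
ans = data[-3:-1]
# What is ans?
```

data has length 5. The slice data[-3:-1] selects indices [2, 3] (2->20, 3->5), giving [20, 5].

[20, 5]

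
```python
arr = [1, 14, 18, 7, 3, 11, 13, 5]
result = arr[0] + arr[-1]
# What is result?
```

arr has length 8. arr[0] = 1.
arr has length 8. Negative index -1 maps to positive index 8 + (-1) = 7. arr[7] = 5.
Sum: 1 + 5 = 6.

6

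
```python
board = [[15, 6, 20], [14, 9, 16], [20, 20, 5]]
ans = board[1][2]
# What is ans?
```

board[1] = [14, 9, 16]. Taking column 2 of that row yields 16.

16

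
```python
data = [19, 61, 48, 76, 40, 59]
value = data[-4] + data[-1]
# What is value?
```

data has length 6. Negative index -4 maps to positive index 6 + (-4) = 2. data[2] = 48.
data has length 6. Negative index -1 maps to positive index 6 + (-1) = 5. data[5] = 59.
Sum: 48 + 59 = 107.

107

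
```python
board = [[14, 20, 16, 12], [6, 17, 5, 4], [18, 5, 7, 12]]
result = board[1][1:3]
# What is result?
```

board[1] = [6, 17, 5, 4]. board[1] has length 4. The slice board[1][1:3] selects indices [1, 2] (1->17, 2->5), giving [17, 5].

[17, 5]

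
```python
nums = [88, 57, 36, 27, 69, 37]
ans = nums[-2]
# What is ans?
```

nums has length 6. Negative index -2 maps to positive index 6 + (-2) = 4. nums[4] = 69.

69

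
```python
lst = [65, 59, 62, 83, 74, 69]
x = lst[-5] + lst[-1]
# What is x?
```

lst has length 6. Negative index -5 maps to positive index 6 + (-5) = 1. lst[1] = 59.
lst has length 6. Negative index -1 maps to positive index 6 + (-1) = 5. lst[5] = 69.
Sum: 59 + 69 = 128.

128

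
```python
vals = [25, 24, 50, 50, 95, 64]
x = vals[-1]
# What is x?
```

vals has length 6. Negative index -1 maps to positive index 6 + (-1) = 5. vals[5] = 64.

64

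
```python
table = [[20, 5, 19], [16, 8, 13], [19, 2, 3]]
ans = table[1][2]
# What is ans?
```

table[1] = [16, 8, 13]. Taking column 2 of that row yields 13.

13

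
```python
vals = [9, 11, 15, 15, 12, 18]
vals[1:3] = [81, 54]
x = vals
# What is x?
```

vals starts as [9, 11, 15, 15, 12, 18] (length 6). The slice vals[1:3] covers indices [1, 2] with values [11, 15]. Replacing that slice with [81, 54] (same length) produces [9, 81, 54, 15, 12, 18].

[9, 81, 54, 15, 12, 18]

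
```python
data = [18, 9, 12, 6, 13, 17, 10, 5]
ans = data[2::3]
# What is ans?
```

data has length 8. The slice data[2::3] selects indices [2, 5] (2->12, 5->17), giving [12, 17].

[12, 17]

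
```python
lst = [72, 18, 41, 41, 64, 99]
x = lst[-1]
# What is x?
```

lst has length 6. Negative index -1 maps to positive index 6 + (-1) = 5. lst[5] = 99.

99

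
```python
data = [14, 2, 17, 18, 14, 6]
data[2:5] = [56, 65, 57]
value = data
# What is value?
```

data starts as [14, 2, 17, 18, 14, 6] (length 6). The slice data[2:5] covers indices [2, 3, 4] with values [17, 18, 14]. Replacing that slice with [56, 65, 57] (same length) produces [14, 2, 56, 65, 57, 6].

[14, 2, 56, 65, 57, 6]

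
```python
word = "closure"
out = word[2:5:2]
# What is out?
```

word has length 7. The slice word[2:5:2] selects indices [2, 4] (2->'o', 4->'u'), giving 'ou'.

'ou'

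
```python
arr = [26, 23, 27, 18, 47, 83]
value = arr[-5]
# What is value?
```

arr has length 6. Negative index -5 maps to positive index 6 + (-5) = 1. arr[1] = 23.

23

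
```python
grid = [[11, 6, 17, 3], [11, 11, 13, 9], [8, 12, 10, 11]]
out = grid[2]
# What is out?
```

grid has 3 rows. Row 2 is [8, 12, 10, 11].

[8, 12, 10, 11]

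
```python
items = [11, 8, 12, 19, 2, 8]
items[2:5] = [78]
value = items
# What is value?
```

items starts as [11, 8, 12, 19, 2, 8] (length 6). The slice items[2:5] covers indices [2, 3, 4] with values [12, 19, 2]. Replacing that slice with [78] (different length) produces [11, 8, 78, 8].

[11, 8, 78, 8]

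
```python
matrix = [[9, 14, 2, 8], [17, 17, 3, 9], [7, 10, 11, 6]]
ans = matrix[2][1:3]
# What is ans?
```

matrix[2] = [7, 10, 11, 6]. matrix[2] has length 4. The slice matrix[2][1:3] selects indices [1, 2] (1->10, 2->11), giving [10, 11].

[10, 11]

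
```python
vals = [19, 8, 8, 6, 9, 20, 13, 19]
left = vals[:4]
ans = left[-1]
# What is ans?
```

vals has length 8. The slice vals[:4] selects indices [0, 1, 2, 3] (0->19, 1->8, 2->8, 3->6), giving [19, 8, 8, 6]. So left = [19, 8, 8, 6]. Then left[-1] = 6.

6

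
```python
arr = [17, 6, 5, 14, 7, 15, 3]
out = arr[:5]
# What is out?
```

arr has length 7. The slice arr[:5] selects indices [0, 1, 2, 3, 4] (0->17, 1->6, 2->5, 3->14, 4->7), giving [17, 6, 5, 14, 7].

[17, 6, 5, 14, 7]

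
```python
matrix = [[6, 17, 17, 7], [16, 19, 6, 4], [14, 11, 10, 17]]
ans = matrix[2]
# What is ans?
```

matrix has 3 rows. Row 2 is [14, 11, 10, 17].

[14, 11, 10, 17]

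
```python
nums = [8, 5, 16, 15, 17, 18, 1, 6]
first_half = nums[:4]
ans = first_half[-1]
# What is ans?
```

nums has length 8. The slice nums[:4] selects indices [0, 1, 2, 3] (0->8, 1->5, 2->16, 3->15), giving [8, 5, 16, 15]. So first_half = [8, 5, 16, 15]. Then first_half[-1] = 15.

15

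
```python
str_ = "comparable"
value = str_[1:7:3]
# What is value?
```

str_ has length 10. The slice str_[1:7:3] selects indices [1, 4] (1->'o', 4->'a'), giving 'oa'.

'oa'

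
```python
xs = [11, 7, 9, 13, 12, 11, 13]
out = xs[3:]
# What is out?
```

xs has length 7. The slice xs[3:] selects indices [3, 4, 5, 6] (3->13, 4->12, 5->11, 6->13), giving [13, 12, 11, 13].

[13, 12, 11, 13]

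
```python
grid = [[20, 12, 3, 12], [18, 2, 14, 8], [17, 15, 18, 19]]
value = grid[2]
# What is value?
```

grid has 3 rows. Row 2 is [17, 15, 18, 19].

[17, 15, 18, 19]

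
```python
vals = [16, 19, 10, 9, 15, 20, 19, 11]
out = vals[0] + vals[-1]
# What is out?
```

vals has length 8. vals[0] = 16.
vals has length 8. Negative index -1 maps to positive index 8 + (-1) = 7. vals[7] = 11.
Sum: 16 + 11 = 27.

27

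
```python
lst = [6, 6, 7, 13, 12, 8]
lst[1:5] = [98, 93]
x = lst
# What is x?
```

lst starts as [6, 6, 7, 13, 12, 8] (length 6). The slice lst[1:5] covers indices [1, 2, 3, 4] with values [6, 7, 13, 12]. Replacing that slice with [98, 93] (different length) produces [6, 98, 93, 8].

[6, 98, 93, 8]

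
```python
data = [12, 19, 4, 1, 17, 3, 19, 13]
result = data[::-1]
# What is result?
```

data has length 8. The slice data[::-1] selects indices [7, 6, 5, 4, 3, 2, 1, 0] (7->13, 6->19, 5->3, 4->17, 3->1, 2->4, 1->19, 0->12), giving [13, 19, 3, 17, 1, 4, 19, 12].

[13, 19, 3, 17, 1, 4, 19, 12]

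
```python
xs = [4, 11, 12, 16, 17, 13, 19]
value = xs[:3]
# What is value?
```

xs has length 7. The slice xs[:3] selects indices [0, 1, 2] (0->4, 1->11, 2->12), giving [4, 11, 12].

[4, 11, 12]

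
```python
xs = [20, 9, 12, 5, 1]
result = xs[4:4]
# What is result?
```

xs has length 5. The slice xs[4:4] resolves to an empty index range, so the result is [].

[]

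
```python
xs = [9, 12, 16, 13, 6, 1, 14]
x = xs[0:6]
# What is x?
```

xs has length 7. The slice xs[0:6] selects indices [0, 1, 2, 3, 4, 5] (0->9, 1->12, 2->16, 3->13, 4->6, 5->1), giving [9, 12, 16, 13, 6, 1].

[9, 12, 16, 13, 6, 1]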